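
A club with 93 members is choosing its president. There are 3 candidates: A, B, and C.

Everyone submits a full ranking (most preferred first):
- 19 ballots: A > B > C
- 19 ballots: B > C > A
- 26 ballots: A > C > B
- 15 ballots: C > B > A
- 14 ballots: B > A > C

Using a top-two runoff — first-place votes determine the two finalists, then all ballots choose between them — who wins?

B

Round 1 first-place votes: A 45, B 33, C 15. A and B advance.
Runoff: A is ranked above B on 45 ballots, B above A on 48.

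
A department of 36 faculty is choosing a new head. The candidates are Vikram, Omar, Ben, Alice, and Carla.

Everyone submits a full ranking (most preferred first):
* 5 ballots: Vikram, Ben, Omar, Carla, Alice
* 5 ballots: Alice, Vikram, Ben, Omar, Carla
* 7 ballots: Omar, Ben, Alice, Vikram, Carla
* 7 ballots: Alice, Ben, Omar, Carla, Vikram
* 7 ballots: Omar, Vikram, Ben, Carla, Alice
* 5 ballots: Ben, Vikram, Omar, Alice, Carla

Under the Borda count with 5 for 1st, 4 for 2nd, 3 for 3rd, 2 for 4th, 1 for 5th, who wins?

Ben

Vikram: 5×5 + 5×4 + 7×2 + 7×1 + 7×4 + 5×4 = 114
Omar: 5×3 + 5×2 + 7×5 + 7×3 + 7×5 + 5×3 = 131
Ben: 5×4 + 5×3 + 7×4 + 7×4 + 7×3 + 5×5 = 137
Alice: 5×1 + 5×5 + 7×3 + 7×5 + 7×1 + 5×2 = 103
Carla: 5×2 + 5×1 + 7×1 + 7×2 + 7×2 + 5×1 = 55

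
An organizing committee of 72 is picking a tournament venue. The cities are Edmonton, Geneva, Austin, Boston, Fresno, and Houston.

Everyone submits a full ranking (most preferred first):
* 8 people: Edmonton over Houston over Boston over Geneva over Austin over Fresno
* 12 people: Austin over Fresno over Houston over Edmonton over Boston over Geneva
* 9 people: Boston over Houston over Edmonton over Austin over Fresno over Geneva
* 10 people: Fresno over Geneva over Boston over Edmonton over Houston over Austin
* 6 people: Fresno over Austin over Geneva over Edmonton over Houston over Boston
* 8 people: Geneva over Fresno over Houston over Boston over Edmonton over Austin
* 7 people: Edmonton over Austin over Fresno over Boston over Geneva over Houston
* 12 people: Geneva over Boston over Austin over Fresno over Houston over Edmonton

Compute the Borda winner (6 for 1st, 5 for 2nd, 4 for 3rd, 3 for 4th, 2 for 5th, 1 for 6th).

Edmonton: 8×6 + 12×3 + 9×4 + 10×3 + 6×3 + 8×2 + 7×6 + 12×1 = 238
Geneva: 8×3 + 12×1 + 9×1 + 10×5 + 6×4 + 8×6 + 7×2 + 12×6 = 253
Austin: 8×2 + 12×6 + 9×3 + 10×1 + 6×5 + 8×1 + 7×5 + 12×4 = 246
Boston: 8×4 + 12×2 + 9×6 + 10×4 + 6×1 + 8×3 + 7×3 + 12×5 = 261
Fresno: 8×1 + 12×5 + 9×2 + 10×6 + 6×6 + 8×5 + 7×4 + 12×3 = 286
Houston: 8×5 + 12×4 + 9×5 + 10×2 + 6×2 + 8×4 + 7×1 + 12×2 = 228

Fresno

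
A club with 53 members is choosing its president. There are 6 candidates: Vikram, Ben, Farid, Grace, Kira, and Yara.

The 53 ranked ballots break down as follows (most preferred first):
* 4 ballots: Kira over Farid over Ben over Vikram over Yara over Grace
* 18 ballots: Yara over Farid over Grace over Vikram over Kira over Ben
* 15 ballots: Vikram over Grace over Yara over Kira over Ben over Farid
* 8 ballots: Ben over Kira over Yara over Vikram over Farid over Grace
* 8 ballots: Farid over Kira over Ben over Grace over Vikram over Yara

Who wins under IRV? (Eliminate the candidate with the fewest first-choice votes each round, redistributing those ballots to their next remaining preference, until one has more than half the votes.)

Round 1: Vikram 15, Ben 8, Farid 8, Grace 0, Kira 4, Yara 18. Grace eliminated.
Round 2: Vikram 15, Ben 8, Farid 8, Kira 4, Yara 18. Kira eliminated.
Round 3: Vikram 15, Ben 8, Farid 12, Yara 18. Ben eliminated.
Round 4: Vikram 15, Farid 12, Yara 26. Farid eliminated.
Round 5: Vikram 27, Yara 26. Vikram has a majority (≥27).

Vikram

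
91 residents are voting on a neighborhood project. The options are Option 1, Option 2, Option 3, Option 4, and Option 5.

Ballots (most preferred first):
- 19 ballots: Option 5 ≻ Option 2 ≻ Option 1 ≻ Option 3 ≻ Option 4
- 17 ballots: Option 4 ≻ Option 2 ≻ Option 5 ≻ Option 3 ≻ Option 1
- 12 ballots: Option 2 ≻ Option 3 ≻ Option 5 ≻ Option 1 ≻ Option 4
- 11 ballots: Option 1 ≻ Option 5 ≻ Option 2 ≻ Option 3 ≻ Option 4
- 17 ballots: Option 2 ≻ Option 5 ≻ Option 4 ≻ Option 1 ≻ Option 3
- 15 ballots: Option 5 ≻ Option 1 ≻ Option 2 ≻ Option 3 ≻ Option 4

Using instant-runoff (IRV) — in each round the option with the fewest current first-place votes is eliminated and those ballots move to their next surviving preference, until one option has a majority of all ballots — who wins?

Round 1: Option 1 11, Option 2 29, Option 3 0, Option 4 17, Option 5 34. Option 3 eliminated.
Round 2: Option 1 11, Option 2 29, Option 4 17, Option 5 34. Option 1 eliminated.
Round 3: Option 2 29, Option 4 17, Option 5 45. Option 4 eliminated.
Round 4: Option 2 46, Option 5 45. Option 2 has a majority (≥46).

Option 2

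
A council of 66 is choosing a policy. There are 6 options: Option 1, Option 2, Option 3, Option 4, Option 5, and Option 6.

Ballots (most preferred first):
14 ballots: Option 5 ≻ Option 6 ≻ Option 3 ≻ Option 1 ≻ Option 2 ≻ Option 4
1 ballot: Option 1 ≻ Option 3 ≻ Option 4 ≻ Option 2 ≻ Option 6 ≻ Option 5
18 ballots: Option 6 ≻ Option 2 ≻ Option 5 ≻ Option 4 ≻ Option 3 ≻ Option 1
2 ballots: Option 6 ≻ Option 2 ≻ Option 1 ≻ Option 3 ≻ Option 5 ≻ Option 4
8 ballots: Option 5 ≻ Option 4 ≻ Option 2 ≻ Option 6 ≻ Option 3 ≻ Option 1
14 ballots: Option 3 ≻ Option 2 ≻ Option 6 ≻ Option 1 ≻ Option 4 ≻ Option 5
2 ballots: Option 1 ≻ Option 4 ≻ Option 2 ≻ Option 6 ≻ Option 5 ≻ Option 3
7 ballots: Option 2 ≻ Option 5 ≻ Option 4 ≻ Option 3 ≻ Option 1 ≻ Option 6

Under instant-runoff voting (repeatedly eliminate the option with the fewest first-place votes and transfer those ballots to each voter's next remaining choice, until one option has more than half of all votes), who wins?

Option 6

Round 1: Option 1 3, Option 2 7, Option 3 14, Option 4 0, Option 5 22, Option 6 20. Option 4 eliminated.
Round 2: Option 1 3, Option 2 7, Option 3 14, Option 5 22, Option 6 20. Option 1 eliminated.
Round 3: Option 2 9, Option 3 15, Option 5 22, Option 6 20. Option 2 eliminated.
Round 4: Option 3 15, Option 5 29, Option 6 22. Option 3 eliminated.
Round 5: Option 5 29, Option 6 37. Option 6 has a majority (≥34).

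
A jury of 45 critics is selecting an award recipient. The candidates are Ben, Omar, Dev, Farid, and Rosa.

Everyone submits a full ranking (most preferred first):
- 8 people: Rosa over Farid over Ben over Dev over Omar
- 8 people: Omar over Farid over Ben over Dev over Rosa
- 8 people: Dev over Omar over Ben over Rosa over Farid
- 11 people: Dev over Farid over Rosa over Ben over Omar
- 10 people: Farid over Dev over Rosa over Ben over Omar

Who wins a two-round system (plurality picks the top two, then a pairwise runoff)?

Farid

Round 1 first-place votes: Ben 0, Omar 8, Dev 19, Farid 10, Rosa 8. Dev and Farid advance.
Runoff: Dev is ranked above Farid on 19 ballots, Farid above Dev on 26.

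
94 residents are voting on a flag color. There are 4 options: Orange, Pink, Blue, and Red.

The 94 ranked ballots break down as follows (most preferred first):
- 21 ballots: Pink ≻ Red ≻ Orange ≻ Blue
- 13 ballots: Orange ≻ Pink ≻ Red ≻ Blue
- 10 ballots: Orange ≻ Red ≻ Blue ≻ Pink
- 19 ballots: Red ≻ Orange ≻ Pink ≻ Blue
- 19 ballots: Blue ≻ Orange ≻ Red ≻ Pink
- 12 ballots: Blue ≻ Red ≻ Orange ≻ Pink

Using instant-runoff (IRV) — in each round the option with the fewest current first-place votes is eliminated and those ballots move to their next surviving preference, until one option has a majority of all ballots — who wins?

Orange

Round 1: Orange 23, Pink 21, Blue 31, Red 19. Red eliminated.
Round 2: Orange 42, Pink 21, Blue 31. Pink eliminated.
Round 3: Orange 63, Blue 31. Orange has a majority (≥48).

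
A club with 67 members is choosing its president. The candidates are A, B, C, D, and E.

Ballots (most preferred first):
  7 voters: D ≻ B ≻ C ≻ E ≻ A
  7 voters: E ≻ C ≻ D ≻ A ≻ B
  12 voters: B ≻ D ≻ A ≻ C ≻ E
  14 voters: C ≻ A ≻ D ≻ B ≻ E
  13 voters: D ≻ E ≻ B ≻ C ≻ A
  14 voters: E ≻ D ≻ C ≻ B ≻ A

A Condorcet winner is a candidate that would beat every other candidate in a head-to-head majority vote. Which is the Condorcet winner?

D vs A: 53–14
D vs B: 55–12
D vs C: 46–21
D vs E: 46–21
D beats every other candidate.

D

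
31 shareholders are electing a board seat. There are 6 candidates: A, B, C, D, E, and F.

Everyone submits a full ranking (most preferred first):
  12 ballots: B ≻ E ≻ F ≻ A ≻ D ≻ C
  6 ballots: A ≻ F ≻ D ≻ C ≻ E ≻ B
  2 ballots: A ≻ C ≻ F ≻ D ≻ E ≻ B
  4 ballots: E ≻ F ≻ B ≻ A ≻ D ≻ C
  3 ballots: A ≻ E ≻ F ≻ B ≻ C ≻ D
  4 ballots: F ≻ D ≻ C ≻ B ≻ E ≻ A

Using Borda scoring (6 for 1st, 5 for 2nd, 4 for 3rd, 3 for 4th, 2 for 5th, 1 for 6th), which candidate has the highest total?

A: 12×3 + 6×6 + 2×6 + 4×3 + 3×6 + 4×1 = 118
B: 12×6 + 6×1 + 2×1 + 4×4 + 3×3 + 4×3 = 117
C: 12×1 + 6×3 + 2×5 + 4×1 + 3×2 + 4×4 = 66
D: 12×2 + 6×4 + 2×3 + 4×2 + 3×1 + 4×5 = 85
E: 12×5 + 6×2 + 2×2 + 4×6 + 3×5 + 4×2 = 123
F: 12×4 + 6×5 + 2×4 + 4×5 + 3×4 + 4×6 = 142

F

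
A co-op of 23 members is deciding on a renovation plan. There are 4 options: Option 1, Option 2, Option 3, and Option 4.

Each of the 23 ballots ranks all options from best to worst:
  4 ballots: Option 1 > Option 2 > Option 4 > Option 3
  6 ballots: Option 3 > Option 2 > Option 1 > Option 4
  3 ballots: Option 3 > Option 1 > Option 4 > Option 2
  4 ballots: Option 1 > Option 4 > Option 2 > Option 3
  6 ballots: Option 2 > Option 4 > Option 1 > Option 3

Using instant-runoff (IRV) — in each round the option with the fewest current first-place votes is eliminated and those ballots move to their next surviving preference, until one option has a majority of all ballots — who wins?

Option 1

Round 1: Option 1 8, Option 2 6, Option 3 9, Option 4 0. Option 4 eliminated.
Round 2: Option 1 8, Option 2 6, Option 3 9. Option 2 eliminated.
Round 3: Option 1 14, Option 3 9. Option 1 has a majority (≥12).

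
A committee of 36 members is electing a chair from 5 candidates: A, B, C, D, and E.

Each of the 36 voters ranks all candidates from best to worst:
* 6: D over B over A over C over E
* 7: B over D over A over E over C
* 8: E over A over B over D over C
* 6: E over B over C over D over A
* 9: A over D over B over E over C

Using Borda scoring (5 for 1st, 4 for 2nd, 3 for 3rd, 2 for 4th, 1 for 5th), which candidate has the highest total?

A: 6×3 + 7×3 + 8×4 + 6×1 + 9×5 = 122
B: 6×4 + 7×5 + 8×3 + 6×4 + 9×3 = 134
C: 6×2 + 7×1 + 8×1 + 6×3 + 9×1 = 54
D: 6×5 + 7×4 + 8×2 + 6×2 + 9×4 = 122
E: 6×1 + 7×2 + 8×5 + 6×5 + 9×2 = 108

B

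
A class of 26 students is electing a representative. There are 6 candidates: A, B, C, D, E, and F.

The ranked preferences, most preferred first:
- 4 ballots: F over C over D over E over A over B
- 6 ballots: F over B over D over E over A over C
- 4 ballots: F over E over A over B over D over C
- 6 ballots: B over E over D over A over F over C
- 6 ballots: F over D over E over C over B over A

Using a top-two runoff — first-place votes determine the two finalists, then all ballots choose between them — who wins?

Round 1 first-place votes: A 0, B 6, C 0, D 0, E 0, F 20. F and B advance.
Runoff: F is ranked above B on 20 ballots, B above F on 6.

F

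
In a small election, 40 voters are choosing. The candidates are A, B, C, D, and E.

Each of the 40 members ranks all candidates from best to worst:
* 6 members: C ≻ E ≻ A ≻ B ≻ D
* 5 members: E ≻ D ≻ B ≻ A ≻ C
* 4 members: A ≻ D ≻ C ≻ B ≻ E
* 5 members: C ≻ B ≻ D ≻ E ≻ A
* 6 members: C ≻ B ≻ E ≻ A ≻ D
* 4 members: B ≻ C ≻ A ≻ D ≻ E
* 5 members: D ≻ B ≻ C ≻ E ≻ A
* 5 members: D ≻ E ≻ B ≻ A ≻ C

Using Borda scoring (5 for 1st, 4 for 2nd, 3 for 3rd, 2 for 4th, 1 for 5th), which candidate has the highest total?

C

A: 6×3 + 5×2 + 4×5 + 5×1 + 6×2 + 4×3 + 5×1 + 5×2 = 92
B: 6×2 + 5×3 + 4×2 + 5×4 + 6×4 + 4×5 + 5×4 + 5×3 = 134
C: 6×5 + 5×1 + 4×3 + 5×5 + 6×5 + 4×4 + 5×3 + 5×1 = 138
D: 6×1 + 5×4 + 4×4 + 5×3 + 6×1 + 4×2 + 5×5 + 5×5 = 121
E: 6×4 + 5×5 + 4×1 + 5×2 + 6×3 + 4×1 + 5×2 + 5×4 = 115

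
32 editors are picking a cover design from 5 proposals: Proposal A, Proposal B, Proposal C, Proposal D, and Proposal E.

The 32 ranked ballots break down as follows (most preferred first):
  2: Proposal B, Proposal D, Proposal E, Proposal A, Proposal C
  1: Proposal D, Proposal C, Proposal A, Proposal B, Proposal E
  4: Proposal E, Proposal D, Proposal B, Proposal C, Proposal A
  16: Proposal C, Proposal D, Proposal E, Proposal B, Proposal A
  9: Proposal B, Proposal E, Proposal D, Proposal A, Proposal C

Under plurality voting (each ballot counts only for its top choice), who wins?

First-place votes: Proposal A 0, Proposal B 11, Proposal C 16, Proposal D 1, Proposal E 4.

Proposal C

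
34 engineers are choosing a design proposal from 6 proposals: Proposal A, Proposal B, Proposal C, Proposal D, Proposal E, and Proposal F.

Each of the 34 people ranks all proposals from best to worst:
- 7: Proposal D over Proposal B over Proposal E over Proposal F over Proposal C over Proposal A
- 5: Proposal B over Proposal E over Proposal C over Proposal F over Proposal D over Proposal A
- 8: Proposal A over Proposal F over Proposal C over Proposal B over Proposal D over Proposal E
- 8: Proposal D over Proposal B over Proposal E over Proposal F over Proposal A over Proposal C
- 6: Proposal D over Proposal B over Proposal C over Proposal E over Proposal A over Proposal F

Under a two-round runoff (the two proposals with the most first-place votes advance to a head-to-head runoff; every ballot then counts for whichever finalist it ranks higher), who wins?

Proposal D

Round 1 first-place votes: Proposal A 8, Proposal B 5, Proposal C 0, Proposal D 21, Proposal E 0, Proposal F 0. Proposal D and Proposal A advance.
Runoff: Proposal D is ranked above Proposal A on 26 ballots, Proposal A above Proposal D on 8.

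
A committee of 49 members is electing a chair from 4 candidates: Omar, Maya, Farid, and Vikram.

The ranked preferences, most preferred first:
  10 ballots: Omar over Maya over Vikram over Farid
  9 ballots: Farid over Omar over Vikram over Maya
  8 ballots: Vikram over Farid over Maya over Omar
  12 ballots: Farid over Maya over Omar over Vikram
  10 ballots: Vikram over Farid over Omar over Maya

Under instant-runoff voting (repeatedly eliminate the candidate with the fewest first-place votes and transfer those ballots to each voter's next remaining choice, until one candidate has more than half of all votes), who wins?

Vikram

Round 1: Omar 10, Maya 0, Farid 21, Vikram 18. Maya eliminated.
Round 2: Omar 10, Farid 21, Vikram 18. Omar eliminated.
Round 3: Farid 21, Vikram 28. Vikram has a majority (≥25).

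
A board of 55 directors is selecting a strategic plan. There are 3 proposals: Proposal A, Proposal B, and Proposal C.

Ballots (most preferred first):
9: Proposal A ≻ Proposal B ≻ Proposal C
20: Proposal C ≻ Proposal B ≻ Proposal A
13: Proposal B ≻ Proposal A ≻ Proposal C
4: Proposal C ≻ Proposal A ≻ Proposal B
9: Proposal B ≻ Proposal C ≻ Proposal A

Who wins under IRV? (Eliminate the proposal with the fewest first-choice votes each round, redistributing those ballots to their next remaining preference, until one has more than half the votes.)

Round 1: Proposal A 9, Proposal B 22, Proposal C 24. Proposal A eliminated.
Round 2: Proposal B 31, Proposal C 24. Proposal B has a majority (≥28).

Proposal B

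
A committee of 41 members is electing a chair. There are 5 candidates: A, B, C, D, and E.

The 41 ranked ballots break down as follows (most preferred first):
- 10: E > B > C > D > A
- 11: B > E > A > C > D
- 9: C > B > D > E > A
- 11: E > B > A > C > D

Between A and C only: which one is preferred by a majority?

A

A is ranked above C on 22 ballots; C above A on 19.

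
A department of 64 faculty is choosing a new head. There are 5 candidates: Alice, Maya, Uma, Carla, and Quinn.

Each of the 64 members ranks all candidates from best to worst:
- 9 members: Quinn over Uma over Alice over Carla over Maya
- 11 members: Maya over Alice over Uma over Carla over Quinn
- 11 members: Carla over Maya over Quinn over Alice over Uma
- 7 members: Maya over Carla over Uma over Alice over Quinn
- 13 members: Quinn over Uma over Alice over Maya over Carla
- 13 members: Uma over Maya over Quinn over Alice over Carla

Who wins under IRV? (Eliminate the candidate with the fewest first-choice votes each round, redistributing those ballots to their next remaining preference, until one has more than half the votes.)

Round 1: Alice 0, Maya 18, Uma 13, Carla 11, Quinn 22. Alice eliminated.
Round 2: Maya 18, Uma 13, Carla 11, Quinn 22. Carla eliminated.
Round 3: Maya 29, Uma 13, Quinn 22. Uma eliminated.
Round 4: Maya 42, Quinn 22. Maya has a majority (≥33).

Maya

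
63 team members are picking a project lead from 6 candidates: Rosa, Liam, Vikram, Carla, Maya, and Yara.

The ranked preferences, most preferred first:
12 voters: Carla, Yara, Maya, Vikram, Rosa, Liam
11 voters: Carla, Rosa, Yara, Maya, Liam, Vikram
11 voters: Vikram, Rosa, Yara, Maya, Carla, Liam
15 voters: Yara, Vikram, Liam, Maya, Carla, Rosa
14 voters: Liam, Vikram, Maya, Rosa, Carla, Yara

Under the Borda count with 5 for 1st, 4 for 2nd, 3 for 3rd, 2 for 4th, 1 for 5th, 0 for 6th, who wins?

Vikram

Rosa: 12×1 + 11×4 + 11×4 + 15×0 + 14×2 = 128
Liam: 12×0 + 11×1 + 11×0 + 15×3 + 14×5 = 126
Vikram: 12×2 + 11×0 + 11×5 + 15×4 + 14×4 = 195
Carla: 12×5 + 11×5 + 11×1 + 15×1 + 14×1 = 155
Maya: 12×3 + 11×2 + 11×2 + 15×2 + 14×3 = 152
Yara: 12×4 + 11×3 + 11×3 + 15×5 + 14×0 = 189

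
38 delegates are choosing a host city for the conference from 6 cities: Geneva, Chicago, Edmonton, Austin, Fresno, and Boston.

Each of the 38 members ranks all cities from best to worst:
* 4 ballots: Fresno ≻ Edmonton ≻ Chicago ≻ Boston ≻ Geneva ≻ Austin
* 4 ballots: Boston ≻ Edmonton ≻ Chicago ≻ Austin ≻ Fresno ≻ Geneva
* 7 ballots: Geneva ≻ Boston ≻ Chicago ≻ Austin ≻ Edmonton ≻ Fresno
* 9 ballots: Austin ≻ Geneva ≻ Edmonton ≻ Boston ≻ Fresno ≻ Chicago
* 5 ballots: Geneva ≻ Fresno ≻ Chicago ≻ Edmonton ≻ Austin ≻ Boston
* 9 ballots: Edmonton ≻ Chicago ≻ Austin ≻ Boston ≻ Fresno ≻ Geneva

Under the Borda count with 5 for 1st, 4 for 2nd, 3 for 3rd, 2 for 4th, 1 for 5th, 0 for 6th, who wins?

Edmonton

Geneva: 4×1 + 4×0 + 7×5 + 9×4 + 5×5 + 9×0 = 100
Chicago: 4×3 + 4×3 + 7×3 + 9×0 + 5×3 + 9×4 = 96
Edmonton: 4×4 + 4×4 + 7×1 + 9×3 + 5×2 + 9×5 = 121
Austin: 4×0 + 4×2 + 7×2 + 9×5 + 5×1 + 9×3 = 99
Fresno: 4×5 + 4×1 + 7×0 + 9×1 + 5×4 + 9×1 = 62
Boston: 4×2 + 4×5 + 7×4 + 9×2 + 5×0 + 9×2 = 92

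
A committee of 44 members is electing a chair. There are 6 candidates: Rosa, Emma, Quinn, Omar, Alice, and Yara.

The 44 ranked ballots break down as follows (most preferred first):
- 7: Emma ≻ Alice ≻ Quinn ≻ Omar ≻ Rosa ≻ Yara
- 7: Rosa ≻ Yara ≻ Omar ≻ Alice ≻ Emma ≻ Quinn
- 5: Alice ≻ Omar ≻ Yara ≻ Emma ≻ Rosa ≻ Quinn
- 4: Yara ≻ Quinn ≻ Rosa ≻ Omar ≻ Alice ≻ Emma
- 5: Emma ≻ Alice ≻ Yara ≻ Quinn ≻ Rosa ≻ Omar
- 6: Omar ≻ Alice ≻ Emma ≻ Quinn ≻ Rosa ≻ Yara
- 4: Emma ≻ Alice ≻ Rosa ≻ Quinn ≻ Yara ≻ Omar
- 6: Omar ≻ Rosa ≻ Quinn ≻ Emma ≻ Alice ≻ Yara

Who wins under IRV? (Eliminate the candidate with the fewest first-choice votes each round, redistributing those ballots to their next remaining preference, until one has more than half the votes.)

Omar

Round 1: Rosa 7, Emma 16, Quinn 0, Omar 12, Alice 5, Yara 4. Quinn eliminated.
Round 2: Rosa 7, Emma 16, Omar 12, Alice 5, Yara 4. Yara eliminated.
Round 3: Rosa 11, Emma 16, Omar 12, Alice 5. Alice eliminated.
Round 4: Rosa 11, Emma 16, Omar 17. Rosa eliminated.
Round 5: Emma 16, Omar 28. Omar has a majority (≥23).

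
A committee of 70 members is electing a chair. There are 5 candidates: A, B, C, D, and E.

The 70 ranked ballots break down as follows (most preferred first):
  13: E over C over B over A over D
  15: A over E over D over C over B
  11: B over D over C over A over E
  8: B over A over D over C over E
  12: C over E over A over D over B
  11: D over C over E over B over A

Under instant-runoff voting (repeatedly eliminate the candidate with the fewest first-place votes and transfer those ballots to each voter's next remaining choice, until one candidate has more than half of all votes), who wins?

Round 1: A 15, B 19, C 12, D 11, E 13. D eliminated.
Round 2: A 15, B 19, C 23, E 13. E eliminated.
Round 3: A 15, B 19, C 36. C has a majority (≥36).

C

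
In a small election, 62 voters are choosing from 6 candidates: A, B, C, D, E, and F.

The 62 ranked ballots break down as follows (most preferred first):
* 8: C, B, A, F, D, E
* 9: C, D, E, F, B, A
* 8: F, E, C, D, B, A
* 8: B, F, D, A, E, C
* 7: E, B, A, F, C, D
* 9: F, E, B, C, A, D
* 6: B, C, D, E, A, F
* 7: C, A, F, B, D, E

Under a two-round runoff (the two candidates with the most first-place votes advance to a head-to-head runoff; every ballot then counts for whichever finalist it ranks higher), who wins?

Round 1 first-place votes: A 0, B 14, C 24, D 0, E 7, F 17. C and F advance.
Runoff: C is ranked above F on 30 ballots, F above C on 32.

F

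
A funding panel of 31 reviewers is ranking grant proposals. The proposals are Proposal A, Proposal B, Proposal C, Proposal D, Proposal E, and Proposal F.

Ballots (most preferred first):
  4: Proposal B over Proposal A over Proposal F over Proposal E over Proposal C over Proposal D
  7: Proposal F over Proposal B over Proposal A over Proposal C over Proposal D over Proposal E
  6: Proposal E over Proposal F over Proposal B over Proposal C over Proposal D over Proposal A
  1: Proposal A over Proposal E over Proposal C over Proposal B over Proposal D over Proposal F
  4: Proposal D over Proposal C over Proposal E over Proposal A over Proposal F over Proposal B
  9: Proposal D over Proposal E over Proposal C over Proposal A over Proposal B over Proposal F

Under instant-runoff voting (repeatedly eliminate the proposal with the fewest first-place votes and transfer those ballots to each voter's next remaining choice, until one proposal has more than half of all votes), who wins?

Proposal F

Round 1: Proposal A 1, Proposal B 4, Proposal C 0, Proposal D 13, Proposal E 6, Proposal F 7. Proposal C eliminated.
Round 2: Proposal A 1, Proposal B 4, Proposal D 13, Proposal E 6, Proposal F 7. Proposal A eliminated.
Round 3: Proposal B 4, Proposal D 13, Proposal E 7, Proposal F 7. Proposal B eliminated.
Round 4: Proposal D 13, Proposal E 7, Proposal F 11. Proposal E eliminated.
Round 5: Proposal D 14, Proposal F 17. Proposal F has a majority (≥16).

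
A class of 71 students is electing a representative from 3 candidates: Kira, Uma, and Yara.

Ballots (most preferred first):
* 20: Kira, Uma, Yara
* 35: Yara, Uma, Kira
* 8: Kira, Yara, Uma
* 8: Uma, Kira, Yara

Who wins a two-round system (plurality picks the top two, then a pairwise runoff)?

Kira

Round 1 first-place votes: Kira 28, Uma 8, Yara 35. Yara and Kira advance.
Runoff: Yara is ranked above Kira on 35 ballots, Kira above Yara on 36.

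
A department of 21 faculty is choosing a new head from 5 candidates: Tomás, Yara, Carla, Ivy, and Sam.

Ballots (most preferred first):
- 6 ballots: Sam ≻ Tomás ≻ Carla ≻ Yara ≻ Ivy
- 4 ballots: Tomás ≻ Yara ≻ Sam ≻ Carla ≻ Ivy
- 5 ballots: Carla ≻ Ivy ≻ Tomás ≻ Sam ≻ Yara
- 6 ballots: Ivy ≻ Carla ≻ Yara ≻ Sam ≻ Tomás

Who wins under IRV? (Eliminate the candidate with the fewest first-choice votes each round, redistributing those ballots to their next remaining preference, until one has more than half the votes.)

Round 1: Tomás 4, Yara 0, Carla 5, Ivy 6, Sam 6. Yara eliminated.
Round 2: Tomás 4, Carla 5, Ivy 6, Sam 6. Tomás eliminated.
Round 3: Carla 5, Ivy 6, Sam 10. Carla eliminated.
Round 4: Ivy 11, Sam 10. Ivy has a majority (≥11).

Ivy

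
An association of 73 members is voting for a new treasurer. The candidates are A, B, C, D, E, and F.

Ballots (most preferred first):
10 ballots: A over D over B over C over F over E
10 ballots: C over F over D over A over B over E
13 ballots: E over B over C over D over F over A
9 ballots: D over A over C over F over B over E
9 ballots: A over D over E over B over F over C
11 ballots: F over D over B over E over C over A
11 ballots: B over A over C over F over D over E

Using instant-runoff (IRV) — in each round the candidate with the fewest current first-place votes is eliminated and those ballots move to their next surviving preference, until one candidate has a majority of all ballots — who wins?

Round 1: A 19, B 11, C 10, D 9, E 13, F 11. D eliminated.
Round 2: A 28, B 11, C 10, E 13, F 11. C eliminated.
Round 3: A 28, B 11, E 13, F 21. B eliminated.
Round 4: A 39, E 13, F 21. A has a majority (≥37).

A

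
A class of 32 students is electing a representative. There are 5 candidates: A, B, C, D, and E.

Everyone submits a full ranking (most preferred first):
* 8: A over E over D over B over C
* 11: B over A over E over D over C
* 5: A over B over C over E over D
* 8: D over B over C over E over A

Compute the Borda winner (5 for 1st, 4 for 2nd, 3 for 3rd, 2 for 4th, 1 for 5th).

A: 8×5 + 11×4 + 5×5 + 8×1 = 117
B: 8×2 + 11×5 + 5×4 + 8×4 = 123
C: 8×1 + 11×1 + 5×3 + 8×3 = 58
D: 8×3 + 11×2 + 5×1 + 8×5 = 91
E: 8×4 + 11×3 + 5×2 + 8×2 = 91

B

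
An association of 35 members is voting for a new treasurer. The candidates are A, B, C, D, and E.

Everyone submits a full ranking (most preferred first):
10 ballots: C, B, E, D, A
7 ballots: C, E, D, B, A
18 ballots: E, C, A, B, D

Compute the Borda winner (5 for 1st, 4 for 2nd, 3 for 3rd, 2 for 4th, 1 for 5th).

C

A: 10×1 + 7×1 + 18×3 = 71
B: 10×4 + 7×2 + 18×2 = 90
C: 10×5 + 7×5 + 18×4 = 157
D: 10×2 + 7×3 + 18×1 = 59
E: 10×3 + 7×4 + 18×5 = 148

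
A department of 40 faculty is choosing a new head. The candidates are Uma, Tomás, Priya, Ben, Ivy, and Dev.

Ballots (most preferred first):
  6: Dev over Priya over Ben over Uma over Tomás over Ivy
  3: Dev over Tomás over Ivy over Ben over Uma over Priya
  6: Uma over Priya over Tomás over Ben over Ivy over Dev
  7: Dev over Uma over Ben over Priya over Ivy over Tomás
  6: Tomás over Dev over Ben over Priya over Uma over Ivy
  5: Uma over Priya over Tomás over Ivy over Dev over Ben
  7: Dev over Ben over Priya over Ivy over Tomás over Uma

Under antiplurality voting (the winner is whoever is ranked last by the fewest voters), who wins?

Last-place votes: Uma 7, Tomás 7, Priya 3, Ben 5, Ivy 12, Dev 6.

Priya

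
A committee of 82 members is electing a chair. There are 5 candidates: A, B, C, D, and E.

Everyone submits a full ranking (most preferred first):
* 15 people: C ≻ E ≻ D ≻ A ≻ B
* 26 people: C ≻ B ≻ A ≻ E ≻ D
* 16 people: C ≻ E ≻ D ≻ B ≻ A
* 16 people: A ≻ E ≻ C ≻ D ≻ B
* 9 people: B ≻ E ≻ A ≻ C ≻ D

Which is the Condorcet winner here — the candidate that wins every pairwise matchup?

C vs A: 57–25
C vs B: 73–9
C vs D: 82–0
C vs E: 57–25
C beats every other candidate.

C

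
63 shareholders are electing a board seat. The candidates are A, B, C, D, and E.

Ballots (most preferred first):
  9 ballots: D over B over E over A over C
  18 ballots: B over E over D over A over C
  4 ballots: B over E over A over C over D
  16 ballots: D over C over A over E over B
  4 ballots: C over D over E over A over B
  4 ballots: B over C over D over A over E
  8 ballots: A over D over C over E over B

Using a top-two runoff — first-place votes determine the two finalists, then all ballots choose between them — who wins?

D

Round 1 first-place votes: A 8, B 26, C 4, D 25, E 0. B and D advance.
Runoff: B is ranked above D on 26 ballots, D above B on 37.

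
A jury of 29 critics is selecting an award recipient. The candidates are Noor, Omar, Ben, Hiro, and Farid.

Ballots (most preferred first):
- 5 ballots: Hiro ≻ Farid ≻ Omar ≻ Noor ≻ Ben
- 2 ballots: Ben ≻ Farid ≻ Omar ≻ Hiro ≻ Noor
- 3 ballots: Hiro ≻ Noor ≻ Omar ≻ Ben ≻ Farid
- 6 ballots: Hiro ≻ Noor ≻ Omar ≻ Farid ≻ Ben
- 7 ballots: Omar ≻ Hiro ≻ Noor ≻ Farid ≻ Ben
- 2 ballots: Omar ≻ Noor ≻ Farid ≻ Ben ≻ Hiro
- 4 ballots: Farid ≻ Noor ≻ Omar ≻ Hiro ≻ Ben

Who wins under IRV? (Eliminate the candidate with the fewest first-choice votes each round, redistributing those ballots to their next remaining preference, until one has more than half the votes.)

Omar

Round 1: Noor 0, Omar 9, Ben 2, Hiro 14, Farid 4. Noor eliminated.
Round 2: Omar 9, Ben 2, Hiro 14, Farid 4. Ben eliminated.
Round 3: Omar 9, Hiro 14, Farid 6. Farid eliminated.
Round 4: Omar 15, Hiro 14. Omar has a majority (≥15).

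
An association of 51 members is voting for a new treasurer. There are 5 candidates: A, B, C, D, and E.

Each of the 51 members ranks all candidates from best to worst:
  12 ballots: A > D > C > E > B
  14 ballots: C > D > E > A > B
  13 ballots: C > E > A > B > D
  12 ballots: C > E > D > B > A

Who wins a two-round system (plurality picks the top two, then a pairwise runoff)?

C

Round 1 first-place votes: A 12, B 0, C 39, D 0, E 0. C and A advance.
Runoff: C is ranked above A on 39 ballots, A above C on 12.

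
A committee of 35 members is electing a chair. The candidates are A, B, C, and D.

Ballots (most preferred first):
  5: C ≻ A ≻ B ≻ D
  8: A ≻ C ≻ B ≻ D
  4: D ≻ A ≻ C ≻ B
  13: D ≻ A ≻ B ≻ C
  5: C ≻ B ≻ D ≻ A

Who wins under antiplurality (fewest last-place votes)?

Last-place votes: A 5, B 4, C 13, D 13.

B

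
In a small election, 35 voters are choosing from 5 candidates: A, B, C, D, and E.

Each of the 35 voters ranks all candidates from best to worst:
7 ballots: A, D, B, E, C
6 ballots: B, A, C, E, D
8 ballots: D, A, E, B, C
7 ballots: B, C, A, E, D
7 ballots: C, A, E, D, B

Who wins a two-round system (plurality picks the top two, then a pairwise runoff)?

D

Round 1 first-place votes: A 7, B 13, C 7, D 8, E 0. B and D advance.
Runoff: B is ranked above D on 13 ballots, D above B on 22.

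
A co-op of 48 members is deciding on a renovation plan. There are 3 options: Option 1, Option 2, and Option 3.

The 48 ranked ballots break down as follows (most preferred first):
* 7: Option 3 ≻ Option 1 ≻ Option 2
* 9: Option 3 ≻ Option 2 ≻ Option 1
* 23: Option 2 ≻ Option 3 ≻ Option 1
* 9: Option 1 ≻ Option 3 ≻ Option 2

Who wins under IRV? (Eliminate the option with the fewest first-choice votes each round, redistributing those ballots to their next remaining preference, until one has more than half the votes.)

Round 1: Option 1 9, Option 2 23, Option 3 16. Option 1 eliminated.
Round 2: Option 2 23, Option 3 25. Option 3 has a majority (≥25).

Option 3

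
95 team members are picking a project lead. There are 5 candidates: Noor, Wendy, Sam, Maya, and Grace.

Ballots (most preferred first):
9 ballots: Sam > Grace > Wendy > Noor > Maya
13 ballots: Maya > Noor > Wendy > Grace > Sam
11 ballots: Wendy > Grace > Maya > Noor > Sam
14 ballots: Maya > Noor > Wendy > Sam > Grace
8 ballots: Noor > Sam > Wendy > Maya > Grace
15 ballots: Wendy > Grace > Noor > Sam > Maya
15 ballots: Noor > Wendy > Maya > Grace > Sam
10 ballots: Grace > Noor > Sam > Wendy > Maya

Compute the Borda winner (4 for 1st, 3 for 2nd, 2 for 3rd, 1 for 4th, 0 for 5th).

Noor: 9×1 + 13×3 + 11×1 + 14×3 + 8×4 + 15×2 + 15×4 + 10×3 = 253
Wendy: 9×2 + 13×2 + 11×4 + 14×2 + 8×2 + 15×4 + 15×3 + 10×1 = 247
Sam: 9×4 + 13×0 + 11×0 + 14×1 + 8×3 + 15×1 + 15×0 + 10×2 = 109
Maya: 9×0 + 13×4 + 11×2 + 14×4 + 8×1 + 15×0 + 15×2 + 10×0 = 168
Grace: 9×3 + 13×1 + 11×3 + 14×0 + 8×0 + 15×3 + 15×1 + 10×4 = 173

Noor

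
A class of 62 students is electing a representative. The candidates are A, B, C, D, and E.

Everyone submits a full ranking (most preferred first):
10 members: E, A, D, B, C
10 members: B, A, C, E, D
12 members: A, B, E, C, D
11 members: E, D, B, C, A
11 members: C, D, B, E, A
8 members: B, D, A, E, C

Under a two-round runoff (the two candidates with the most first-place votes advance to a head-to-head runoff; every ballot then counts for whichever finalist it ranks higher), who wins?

B

Round 1 first-place votes: A 12, B 18, C 11, D 0, E 21. E and B advance.
Runoff: E is ranked above B on 21 ballots, B above E on 41.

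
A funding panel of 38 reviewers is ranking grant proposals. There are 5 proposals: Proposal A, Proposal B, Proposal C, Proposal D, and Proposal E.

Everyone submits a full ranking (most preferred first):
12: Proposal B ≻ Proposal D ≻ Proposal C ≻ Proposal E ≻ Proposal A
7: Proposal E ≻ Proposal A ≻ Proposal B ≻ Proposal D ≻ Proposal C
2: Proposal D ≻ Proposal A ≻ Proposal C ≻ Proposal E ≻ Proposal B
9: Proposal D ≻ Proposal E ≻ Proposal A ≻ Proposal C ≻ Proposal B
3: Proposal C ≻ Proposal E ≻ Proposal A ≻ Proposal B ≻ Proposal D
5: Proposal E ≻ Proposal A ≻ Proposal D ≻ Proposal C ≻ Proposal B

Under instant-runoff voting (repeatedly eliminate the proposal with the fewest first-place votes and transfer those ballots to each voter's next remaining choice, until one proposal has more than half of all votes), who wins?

Round 1: Proposal A 0, Proposal B 12, Proposal C 3, Proposal D 11, Proposal E 12. Proposal A eliminated.
Round 2: Proposal B 12, Proposal C 3, Proposal D 11, Proposal E 12. Proposal C eliminated.
Round 3: Proposal B 12, Proposal D 11, Proposal E 15. Proposal D eliminated.
Round 4: Proposal B 12, Proposal E 26. Proposal E has a majority (≥20).

Proposal E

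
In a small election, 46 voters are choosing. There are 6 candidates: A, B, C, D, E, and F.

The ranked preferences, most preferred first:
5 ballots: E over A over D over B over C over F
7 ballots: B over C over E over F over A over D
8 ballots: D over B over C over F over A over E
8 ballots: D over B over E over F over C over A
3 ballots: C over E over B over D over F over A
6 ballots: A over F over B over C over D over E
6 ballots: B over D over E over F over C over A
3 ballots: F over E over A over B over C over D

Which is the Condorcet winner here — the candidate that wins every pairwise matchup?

B

B vs A: 32–14
B vs C: 43–3
B vs D: 25–21
B vs E: 35–11
B vs F: 37–9
B beats every other candidate.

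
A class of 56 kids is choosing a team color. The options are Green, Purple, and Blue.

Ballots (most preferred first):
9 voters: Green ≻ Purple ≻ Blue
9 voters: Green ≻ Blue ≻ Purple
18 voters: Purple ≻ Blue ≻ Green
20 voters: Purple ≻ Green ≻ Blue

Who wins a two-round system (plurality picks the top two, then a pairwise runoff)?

Purple

Round 1 first-place votes: Green 18, Purple 38, Blue 0. Purple and Green advance.
Runoff: Purple is ranked above Green on 38 ballots, Green above Purple on 18.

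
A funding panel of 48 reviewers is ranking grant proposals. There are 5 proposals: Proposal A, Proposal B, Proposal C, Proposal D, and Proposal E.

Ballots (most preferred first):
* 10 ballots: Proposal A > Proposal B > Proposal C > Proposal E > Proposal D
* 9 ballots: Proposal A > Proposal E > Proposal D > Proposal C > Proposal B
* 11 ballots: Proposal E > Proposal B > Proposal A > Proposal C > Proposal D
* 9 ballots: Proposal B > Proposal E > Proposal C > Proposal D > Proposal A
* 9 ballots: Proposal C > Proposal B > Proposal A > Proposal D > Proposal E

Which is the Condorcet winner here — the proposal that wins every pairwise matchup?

Proposal B vs Proposal A: 29–19
Proposal B vs Proposal C: 30–18
Proposal B vs Proposal D: 39–9
Proposal B vs Proposal E: 28–20
Proposal B beats every other proposal.

Proposal B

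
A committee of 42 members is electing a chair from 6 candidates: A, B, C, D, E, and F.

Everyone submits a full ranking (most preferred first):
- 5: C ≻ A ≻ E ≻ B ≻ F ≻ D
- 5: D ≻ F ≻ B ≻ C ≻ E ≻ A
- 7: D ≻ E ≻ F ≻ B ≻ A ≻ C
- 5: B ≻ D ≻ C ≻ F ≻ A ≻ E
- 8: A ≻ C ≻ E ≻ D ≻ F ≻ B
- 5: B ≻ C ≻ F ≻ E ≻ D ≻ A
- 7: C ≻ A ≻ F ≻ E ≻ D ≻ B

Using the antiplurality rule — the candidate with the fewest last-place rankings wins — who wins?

Last-place votes: A 10, B 15, C 7, D 5, E 5, F 0.

F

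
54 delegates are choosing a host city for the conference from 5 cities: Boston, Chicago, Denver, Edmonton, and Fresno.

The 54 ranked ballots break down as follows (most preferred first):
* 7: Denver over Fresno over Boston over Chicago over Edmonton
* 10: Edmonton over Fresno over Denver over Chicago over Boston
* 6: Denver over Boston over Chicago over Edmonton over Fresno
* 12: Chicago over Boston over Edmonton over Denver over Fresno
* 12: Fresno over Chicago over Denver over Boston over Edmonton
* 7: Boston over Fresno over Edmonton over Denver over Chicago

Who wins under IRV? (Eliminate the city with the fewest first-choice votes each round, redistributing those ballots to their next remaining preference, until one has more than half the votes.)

Round 1: Boston 7, Chicago 12, Denver 13, Edmonton 10, Fresno 12. Boston eliminated.
Round 2: Chicago 12, Denver 13, Edmonton 10, Fresno 19. Edmonton eliminated.
Round 3: Chicago 12, Denver 13, Fresno 29. Fresno has a majority (≥28).

Fresno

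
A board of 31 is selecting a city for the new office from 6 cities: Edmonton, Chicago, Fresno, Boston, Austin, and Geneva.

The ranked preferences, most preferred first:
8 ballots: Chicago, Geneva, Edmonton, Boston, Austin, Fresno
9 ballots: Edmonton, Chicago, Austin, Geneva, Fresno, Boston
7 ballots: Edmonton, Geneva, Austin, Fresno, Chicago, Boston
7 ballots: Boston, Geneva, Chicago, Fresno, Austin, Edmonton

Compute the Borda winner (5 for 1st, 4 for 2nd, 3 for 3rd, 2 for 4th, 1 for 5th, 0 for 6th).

Edmonton: 8×3 + 9×5 + 7×5 + 7×0 = 104
Chicago: 8×5 + 9×4 + 7×1 + 7×3 = 104
Fresno: 8×0 + 9×1 + 7×2 + 7×2 = 37
Boston: 8×2 + 9×0 + 7×0 + 7×5 = 51
Austin: 8×1 + 9×3 + 7×3 + 7×1 = 63
Geneva: 8×4 + 9×2 + 7×4 + 7×4 = 106

Geneva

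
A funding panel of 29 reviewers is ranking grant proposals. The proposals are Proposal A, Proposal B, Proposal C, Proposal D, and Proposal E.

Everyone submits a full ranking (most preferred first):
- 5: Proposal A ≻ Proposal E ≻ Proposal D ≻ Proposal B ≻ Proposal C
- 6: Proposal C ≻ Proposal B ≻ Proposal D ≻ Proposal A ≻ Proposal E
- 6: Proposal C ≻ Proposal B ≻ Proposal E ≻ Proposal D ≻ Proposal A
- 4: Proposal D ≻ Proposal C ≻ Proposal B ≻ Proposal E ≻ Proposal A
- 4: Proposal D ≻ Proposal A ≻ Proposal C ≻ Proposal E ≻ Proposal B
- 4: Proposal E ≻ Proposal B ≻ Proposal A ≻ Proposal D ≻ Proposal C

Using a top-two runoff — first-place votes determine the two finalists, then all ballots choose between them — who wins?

Proposal D

Round 1 first-place votes: Proposal A 5, Proposal B 0, Proposal C 12, Proposal D 8, Proposal E 4. Proposal C and Proposal D advance.
Runoff: Proposal C is ranked above Proposal D on 12 ballots, Proposal D above Proposal C on 17.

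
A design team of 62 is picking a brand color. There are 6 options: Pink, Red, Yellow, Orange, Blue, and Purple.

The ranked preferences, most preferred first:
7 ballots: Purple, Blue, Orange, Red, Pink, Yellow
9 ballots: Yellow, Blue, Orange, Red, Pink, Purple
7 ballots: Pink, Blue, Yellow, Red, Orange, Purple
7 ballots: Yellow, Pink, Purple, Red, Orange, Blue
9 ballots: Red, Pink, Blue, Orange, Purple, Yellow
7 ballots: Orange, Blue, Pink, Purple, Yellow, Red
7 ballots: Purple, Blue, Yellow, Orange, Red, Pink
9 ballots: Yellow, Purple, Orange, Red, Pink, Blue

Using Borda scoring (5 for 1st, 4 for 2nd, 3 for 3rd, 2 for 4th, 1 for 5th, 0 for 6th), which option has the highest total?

Blue

Pink: 7×1 + 9×1 + 7×5 + 7×4 + 9×4 + 7×3 + 7×0 + 9×1 = 145
Red: 7×2 + 9×2 + 7×2 + 7×2 + 9×5 + 7×0 + 7×1 + 9×2 = 130
Yellow: 7×0 + 9×5 + 7×3 + 7×5 + 9×0 + 7×1 + 7×3 + 9×5 = 174
Orange: 7×3 + 9×3 + 7×1 + 7×1 + 9×2 + 7×5 + 7×2 + 9×3 = 156
Blue: 7×4 + 9×4 + 7×4 + 7×0 + 9×3 + 7×4 + 7×4 + 9×0 = 175
Purple: 7×5 + 9×0 + 7×0 + 7×3 + 9×1 + 7×2 + 7×5 + 9×4 = 150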